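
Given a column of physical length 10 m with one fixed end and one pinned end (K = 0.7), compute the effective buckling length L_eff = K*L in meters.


L_eff = K * L
= 0.7 * 10
= 7.0 m

7.0 m


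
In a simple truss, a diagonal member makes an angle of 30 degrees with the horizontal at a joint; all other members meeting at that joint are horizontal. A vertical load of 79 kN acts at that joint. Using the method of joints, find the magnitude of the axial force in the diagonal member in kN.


At the joint, only the diagonal has a vertical component, so vertical equilibrium gives:
F * sin(30) = 79
F = 79 / sin(30)
= 79 / 0.5
= 158.0 kN

158.0 kN


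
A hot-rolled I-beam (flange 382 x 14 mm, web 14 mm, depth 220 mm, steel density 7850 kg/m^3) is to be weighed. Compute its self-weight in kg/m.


A_flanges = 2 * 382 * 14 = 10696 mm^2
A_web = (220 - 2 * 14) * 14 = 2688 mm^2
A_total = 10696 + 2688 = 13384 mm^2 = 0.013384 m^2
Weight = rho * A = 7850 * 0.013384 = 105.0644 kg/m

105.0644 kg/m


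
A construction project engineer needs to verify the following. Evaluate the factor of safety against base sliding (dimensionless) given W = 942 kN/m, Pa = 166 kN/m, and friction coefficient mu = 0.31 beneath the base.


Resisting force = mu * W = 0.31 * 942 = 292.02 kN/m
FOS = Resisting / Driving = 292.02 / 166
= 1.7592 (dimensionless)

1.7592 (dimensionless)


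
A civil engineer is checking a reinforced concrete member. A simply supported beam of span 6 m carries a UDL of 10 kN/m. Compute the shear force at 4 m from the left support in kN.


R_A = w * L / 2 = 10 * 6 / 2 = 30.0 kN
V(x) = R_A - w * x = 30.0 - 10 * 4
= -10.0 kN

-10.0 kN


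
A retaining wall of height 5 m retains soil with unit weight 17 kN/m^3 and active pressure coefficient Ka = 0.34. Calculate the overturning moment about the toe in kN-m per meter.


Pa = 0.5 * Ka * gamma * H^2
= 0.5 * 0.34 * 17 * 5^2
= 72.25 kN/m
Arm = H / 3 = 5 / 3 = 1.6667 m
Mo = Pa * arm = Pa * H / 3 = 72.25 * 5 / 3 = 120.4167 kN-m/m

120.4167 kN-m/m


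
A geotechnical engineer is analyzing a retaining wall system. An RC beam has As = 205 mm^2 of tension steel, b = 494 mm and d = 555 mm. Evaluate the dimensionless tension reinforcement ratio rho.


rho = As / (b * d)
= 205 / (494 * 555)
= 205 / 274170
= 0.000748 (dimensionless)

0.000748 (dimensionless)


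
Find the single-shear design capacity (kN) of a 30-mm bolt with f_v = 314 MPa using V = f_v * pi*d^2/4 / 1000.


A = pi * d^2 / 4 = pi * 30^2 / 4 = 706.8583 mm^2
V = f_v * A / 1000 = 314 * 706.8583 / 1000
= 221.9535 kN

221.9535 kN


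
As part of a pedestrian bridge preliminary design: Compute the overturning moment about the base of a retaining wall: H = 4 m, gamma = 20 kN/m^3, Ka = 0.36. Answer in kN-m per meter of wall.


Pa = 0.5 * Ka * gamma * H^2
= 0.5 * 0.36 * 20 * 4^2
= 57.6 kN/m
Arm = H / 3 = 4 / 3 = 1.3333 m
Mo = Pa * arm = Pa * H / 3 = 57.6 * 4 / 3 = 76.8 kN-m/m

76.8 kN-m/m


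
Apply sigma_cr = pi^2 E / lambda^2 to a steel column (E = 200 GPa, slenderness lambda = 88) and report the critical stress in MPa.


sigma_cr = pi^2 * E / lambda^2
= 9.8696 * 200000.0 / 88^2
= 9.8696 * 200000.0 / 7744
= 254.8968 MPa

254.8968 MPa


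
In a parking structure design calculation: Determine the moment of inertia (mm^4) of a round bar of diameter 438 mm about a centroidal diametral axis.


r = d / 2 = 438 / 2 = 219.0 mm
I = pi * r^4 / 4 = pi * 219.0^4 / 4
= 1806618032.33 mm^4

1806618032.33 mm^4


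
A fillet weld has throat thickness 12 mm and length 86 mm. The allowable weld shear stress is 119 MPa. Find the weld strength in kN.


Strength = throat * length * allowable stress
= 12 * 86 * 119 N
= 122808 N
= 122.81 kN

122.81 kN


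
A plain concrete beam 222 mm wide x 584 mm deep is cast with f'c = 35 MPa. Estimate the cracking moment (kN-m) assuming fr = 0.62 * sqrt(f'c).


fr = 0.62 * sqrt(35) = 0.62 * 5.9161 = 3.668 MPa
I = 222 * 584^3 / 12 = 3684769024.0 mm^4
y_t = 292.0 mm
M_cr = fr * I / y_t = 3.668 * 3684769024.0 / 292.0 N-mm
= 46.2864 kN-m

46.2864 kN-m


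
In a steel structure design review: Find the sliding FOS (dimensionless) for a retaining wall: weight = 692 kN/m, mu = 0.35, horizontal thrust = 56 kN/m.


Resisting force = mu * W = 0.35 * 692 = 242.2 kN/m
FOS = Resisting / Driving = 242.2 / 56
= 4.325 (dimensionless)

4.325 (dimensionless)


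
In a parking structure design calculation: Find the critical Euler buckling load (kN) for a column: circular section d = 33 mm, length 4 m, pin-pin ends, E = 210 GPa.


I = pi * d^4 / 64 = 58213.76 mm^4
L = 4000.0 mm
P_cr = pi^2 * E * I / L^2
= 9.8696 * 210000.0 * 58213.76 / 4000.0^2
= 7540.93 N = 7.5409 kN

7.5409 kN


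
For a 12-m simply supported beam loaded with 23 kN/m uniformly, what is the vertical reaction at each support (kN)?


Total load = w * L = 23 * 12 = 276 kN
By symmetry, each reaction R = total / 2 = 276 / 2 = 138.0 kN

138.0 kN


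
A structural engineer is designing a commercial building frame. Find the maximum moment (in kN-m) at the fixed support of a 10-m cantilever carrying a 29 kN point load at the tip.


For a cantilever with a point load at the free end:
M_max = P * L = 29 * 10 = 290 kN-m

290 kN-m


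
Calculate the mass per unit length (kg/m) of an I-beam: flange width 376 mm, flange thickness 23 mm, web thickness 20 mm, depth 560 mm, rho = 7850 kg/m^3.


A_flanges = 2 * 376 * 23 = 17296 mm^2
A_web = (560 - 2 * 23) * 20 = 10280 mm^2
A_total = 17296 + 10280 = 27576 mm^2 = 0.027576 m^2
Weight = rho * A = 7850 * 0.027576 = 216.4716 kg/m

216.4716 kg/m


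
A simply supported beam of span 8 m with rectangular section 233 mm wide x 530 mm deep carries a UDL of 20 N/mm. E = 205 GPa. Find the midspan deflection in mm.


I = 233 * 530^3 / 12 = 2890695083.33 mm^4
L = 8000.0 mm, w = 20 N/mm, E = 205000.0 MPa
delta = 5 * w * L^4 / (384 * E * I)
= 5 * 20 * 8000.0^4 / (384 * 205000.0 * 2890695083.33)
= 1.8 mm

1.8 mm


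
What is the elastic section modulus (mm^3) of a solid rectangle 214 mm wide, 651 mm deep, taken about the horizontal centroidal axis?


S = b * h^2 / 6
= 214 * 651^2 / 6
= 214 * 423801 / 6
= 15115569.0 mm^3

15115569.0 mm^3


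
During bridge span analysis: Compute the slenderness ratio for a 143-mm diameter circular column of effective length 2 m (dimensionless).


Radius of gyration r = d / 4 = 143 / 4 = 35.75 mm
L_eff = 2000.0 mm
Slenderness ratio = L / r = 2000.0 / 35.75 = 55.94 (dimensionless)

55.94 (dimensionless)


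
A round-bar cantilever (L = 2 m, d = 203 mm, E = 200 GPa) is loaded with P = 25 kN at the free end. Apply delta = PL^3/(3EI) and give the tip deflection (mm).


I = pi * d^4 / 64 = pi * 203^4 / 64 = 83359298.34 mm^4
L = 2000.0 mm, P = 25000.0 N, E = 200000.0 MPa
delta = P * L^3 / (3 * E * I)
= 25000.0 * 2000.0^3 / (3 * 200000.0 * 83359298.34)
= 3.9988 mm

3.9988 mm


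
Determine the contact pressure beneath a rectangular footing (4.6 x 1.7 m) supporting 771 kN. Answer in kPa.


A = 4.6 * 1.7 = 7.82 m^2
q = P / A = 771 / 7.82
= 98.5934 kPa

98.5934 kPa


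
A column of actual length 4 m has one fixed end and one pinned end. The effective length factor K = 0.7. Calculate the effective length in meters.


L_eff = K * L
= 0.7 * 4
= 2.8 m

2.8 m


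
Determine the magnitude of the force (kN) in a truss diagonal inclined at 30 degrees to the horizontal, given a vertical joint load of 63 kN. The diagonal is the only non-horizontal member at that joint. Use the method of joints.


At the joint, only the diagonal has a vertical component, so vertical equilibrium gives:
F * sin(30) = 63
F = 63 / sin(30)
= 63 / 0.5
= 126.0 kN

126.0 kN


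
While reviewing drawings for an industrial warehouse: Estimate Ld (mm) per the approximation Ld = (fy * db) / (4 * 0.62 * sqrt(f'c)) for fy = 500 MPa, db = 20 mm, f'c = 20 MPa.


Ld = (fy * db) / (4 * 0.62 * sqrt(f'c))
= (500 * 20) / (4 * 0.62 * sqrt(20))
= 10000 / 11.0909
= 901.64 mm

901.64 mm


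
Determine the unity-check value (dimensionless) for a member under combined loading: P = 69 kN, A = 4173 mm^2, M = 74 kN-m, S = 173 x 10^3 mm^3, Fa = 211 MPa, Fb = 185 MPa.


f_a = P / A = 69000.0 / 4173 = 16.5349 MPa
f_b = M / S = 74000000.0 / 173000.0 = 427.7457 MPa
Ratio = f_a / Fa + f_b / Fb
= 16.5349 / 211 + 427.7457 / 185
= 2.3905 (dimensionless)

2.3905 (dimensionless)


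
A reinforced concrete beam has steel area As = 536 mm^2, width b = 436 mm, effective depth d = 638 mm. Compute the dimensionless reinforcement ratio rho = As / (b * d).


rho = As / (b * d)
= 536 / (436 * 638)
= 536 / 278168
= 0.001927 (dimensionless)

0.001927 (dimensionless)


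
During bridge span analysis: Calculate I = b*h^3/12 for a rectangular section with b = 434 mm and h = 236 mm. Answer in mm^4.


I = b * h^3 / 12
= 434 * 236^3 / 12
= 434 * 13144256 / 12
= 475383925.33 mm^4

475383925.33 mm^4


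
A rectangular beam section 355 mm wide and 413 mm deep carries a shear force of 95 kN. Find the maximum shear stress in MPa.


A = b * h = 355 * 413 = 146615 mm^2
V = 95 kN = 95000.0 N
tau_max = 1.5 * V / A = 1.5 * 95000.0 / 146615
= 0.9719 MPa

0.9719 MPa


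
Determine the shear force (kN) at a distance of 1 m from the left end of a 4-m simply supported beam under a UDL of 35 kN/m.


R_A = w * L / 2 = 35 * 4 / 2 = 70.0 kN
V(x) = R_A - w * x = 70.0 - 35 * 1
= 35.0 kN

35.0 kN


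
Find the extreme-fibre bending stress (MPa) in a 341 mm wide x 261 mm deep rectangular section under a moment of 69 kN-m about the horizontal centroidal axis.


I = b * h^3 / 12 = 341 * 261^3 / 12 = 505236426.75 mm^4
y = h / 2 = 261 / 2 = 130.5 mm
M = 69 kN-m = 69000000.0 N-mm
sigma = M * y / I = 69000000.0 * 130.5 / 505236426.75
= 17.82 MPa

17.82 MPa


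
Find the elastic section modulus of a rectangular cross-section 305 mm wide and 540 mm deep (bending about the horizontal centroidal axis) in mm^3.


S = b * h^2 / 6
= 305 * 540^2 / 6
= 305 * 291600 / 6
= 14823000.0 mm^3

14823000.0 mm^3


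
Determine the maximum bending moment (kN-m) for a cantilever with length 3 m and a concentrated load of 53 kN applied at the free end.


For a cantilever with a point load at the free end:
M_max = P * L = 53 * 3 = 159 kN-m

159 kN-m


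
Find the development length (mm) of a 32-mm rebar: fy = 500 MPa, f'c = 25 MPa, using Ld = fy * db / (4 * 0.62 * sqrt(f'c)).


Ld = (fy * db) / (4 * 0.62 * sqrt(f'c))
= (500 * 32) / (4 * 0.62 * sqrt(25))
= 16000 / 12.4
= 1290.32 mm

1290.32 mm


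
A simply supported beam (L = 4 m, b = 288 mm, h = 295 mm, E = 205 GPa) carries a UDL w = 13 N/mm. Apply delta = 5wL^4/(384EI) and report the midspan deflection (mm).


I = 288 * 295^3 / 12 = 616137000.0 mm^4
L = 4000.0 mm, w = 13 N/mm, E = 205000.0 MPa
delta = 5 * w * L^4 / (384 * E * I)
= 5 * 13 * 4000.0^4 / (384 * 205000.0 * 616137000.0)
= 0.3431 mm

0.3431 mm


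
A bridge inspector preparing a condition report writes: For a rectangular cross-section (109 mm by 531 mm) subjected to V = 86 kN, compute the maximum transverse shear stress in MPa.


A = b * h = 109 * 531 = 57879 mm^2
V = 86 kN = 86000.0 N
tau_max = 1.5 * V / A = 1.5 * 86000.0 / 57879
= 2.2288 MPa

2.2288 MPa


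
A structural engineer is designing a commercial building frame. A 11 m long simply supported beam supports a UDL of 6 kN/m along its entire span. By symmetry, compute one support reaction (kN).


Total load = w * L = 6 * 11 = 66 kN
By symmetry, each reaction R = total / 2 = 66 / 2 = 33.0 kN

33.0 kN


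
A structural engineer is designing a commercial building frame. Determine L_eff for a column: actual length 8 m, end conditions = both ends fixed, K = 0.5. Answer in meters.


L_eff = K * L
= 0.5 * 8
= 4.0 m

4.0 m


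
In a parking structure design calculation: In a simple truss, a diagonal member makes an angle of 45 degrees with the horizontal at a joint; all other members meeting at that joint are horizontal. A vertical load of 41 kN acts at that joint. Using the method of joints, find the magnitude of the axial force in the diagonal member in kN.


At the joint, only the diagonal has a vertical component, so vertical equilibrium gives:
F * sin(45) = 41
F = 41 / sin(45)
= 41 / 0.707107
= 57.98 kN

57.98 kN


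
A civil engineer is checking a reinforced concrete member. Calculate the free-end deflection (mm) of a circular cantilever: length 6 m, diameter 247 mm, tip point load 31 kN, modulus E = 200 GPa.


I = pi * d^4 / 64 = pi * 247^4 / 64 = 182708062.3 mm^4
L = 6000.0 mm, P = 31000.0 N, E = 200000.0 MPa
delta = P * L^3 / (3 * E * I)
= 31000.0 * 6000.0^3 / (3 * 200000.0 * 182708062.3)
= 61.081 mm

61.081 mm


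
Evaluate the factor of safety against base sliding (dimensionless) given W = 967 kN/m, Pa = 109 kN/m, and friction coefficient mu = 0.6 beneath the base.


Resisting force = mu * W = 0.6 * 967 = 580.2 kN/m
FOS = Resisting / Driving = 580.2 / 109
= 5.3229 (dimensionless)

5.3229 (dimensionless)


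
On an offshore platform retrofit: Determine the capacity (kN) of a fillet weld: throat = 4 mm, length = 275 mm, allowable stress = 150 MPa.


Strength = throat * length * allowable stress
= 4 * 275 * 150 N
= 165000 N
= 165.0 kN

165.0 kN


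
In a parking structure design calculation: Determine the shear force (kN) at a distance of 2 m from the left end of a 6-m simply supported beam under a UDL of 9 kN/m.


R_A = w * L / 2 = 9 * 6 / 2 = 27.0 kN
V(x) = R_A - w * x = 27.0 - 9 * 2
= 9.0 kN

9.0 kN


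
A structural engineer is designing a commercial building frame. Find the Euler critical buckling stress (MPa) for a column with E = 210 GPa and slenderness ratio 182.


sigma_cr = pi^2 * E / lambda^2
= 9.8696 * 210000.0 / 182^2
= 9.8696 * 210000.0 / 33124
= 62.5715 MPa

62.5715 MPa


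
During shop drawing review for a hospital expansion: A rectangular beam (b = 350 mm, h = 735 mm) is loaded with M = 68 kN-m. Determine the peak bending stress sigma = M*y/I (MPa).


I = b * h^3 / 12 = 350 * 735^3 / 12 = 11581073437.5 mm^4
y = h / 2 = 735 / 2 = 367.5 mm
M = 68 kN-m = 68000000.0 N-mm
sigma = M * y / I = 68000000.0 * 367.5 / 11581073437.5
= 2.16 MPa

2.16 MPa


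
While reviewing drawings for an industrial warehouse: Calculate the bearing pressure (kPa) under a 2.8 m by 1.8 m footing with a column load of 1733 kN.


A = 2.8 * 1.8 = 5.04 m^2
q = P / A = 1733 / 5.04
= 343.8492 kPa

343.8492 kPa


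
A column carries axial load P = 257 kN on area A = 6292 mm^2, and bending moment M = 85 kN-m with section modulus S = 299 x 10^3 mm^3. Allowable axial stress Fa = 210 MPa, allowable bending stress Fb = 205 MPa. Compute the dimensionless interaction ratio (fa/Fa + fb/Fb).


f_a = P / A = 257000.0 / 6292 = 40.8455 MPa
f_b = M / S = 85000000.0 / 299000.0 = 284.2809 MPa
Ratio = f_a / Fa + f_b / Fb
= 40.8455 / 210 + 284.2809 / 205
= 1.5812 (dimensionless)

1.5812 (dimensionless)


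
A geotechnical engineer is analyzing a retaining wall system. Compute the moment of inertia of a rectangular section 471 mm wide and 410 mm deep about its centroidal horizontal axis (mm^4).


I = b * h^3 / 12
= 471 * 410^3 / 12
= 471 * 68921000 / 12
= 2705149250.0 mm^4

2705149250.0 mm^4


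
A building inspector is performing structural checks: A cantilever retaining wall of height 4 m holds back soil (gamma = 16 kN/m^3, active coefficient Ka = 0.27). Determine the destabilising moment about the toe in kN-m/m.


Pa = 0.5 * Ka * gamma * H^2
= 0.5 * 0.27 * 16 * 4^2
= 34.56 kN/m
Arm = H / 3 = 4 / 3 = 1.3333 m
Mo = Pa * arm = Pa * H / 3 = 34.56 * 4 / 3 = 46.08 kN-m/m

46.08 kN-m/m


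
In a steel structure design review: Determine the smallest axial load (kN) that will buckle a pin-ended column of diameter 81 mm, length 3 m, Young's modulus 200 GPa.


I = pi * d^4 / 64 = 2113050.98 mm^4
L = 3000.0 mm
P_cr = pi^2 * E * I / L^2
= 9.8696 * 200000.0 * 2113050.98 / 3000.0^2
= 463443.94 N = 463.4439 kN

463.4439 kN


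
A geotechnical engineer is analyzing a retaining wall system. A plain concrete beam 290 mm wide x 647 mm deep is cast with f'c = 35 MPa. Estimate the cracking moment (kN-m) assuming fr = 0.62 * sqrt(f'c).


fr = 0.62 * sqrt(35) = 0.62 * 5.9161 = 3.668 MPa
I = 290 * 647^3 / 12 = 6545300555.83 mm^4
y_t = 323.5 mm
M_cr = fr * I / y_t = 3.668 * 6545300555.83 / 323.5 N-mm
= 74.2132 kN-m

74.2132 kN-m


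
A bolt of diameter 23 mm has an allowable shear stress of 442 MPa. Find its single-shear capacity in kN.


A = pi * d^2 / 4 = pi * 23^2 / 4 = 415.4756 mm^2
V = f_v * A / 1000 = 442 * 415.4756 / 1000
= 183.6402 kN

183.6402 kN


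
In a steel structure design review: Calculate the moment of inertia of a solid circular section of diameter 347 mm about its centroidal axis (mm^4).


r = d / 2 = 347 / 2 = 173.5 mm
I = pi * r^4 / 4 = pi * 173.5^4 / 4
= 711684976.18 mm^4

711684976.18 mm^4


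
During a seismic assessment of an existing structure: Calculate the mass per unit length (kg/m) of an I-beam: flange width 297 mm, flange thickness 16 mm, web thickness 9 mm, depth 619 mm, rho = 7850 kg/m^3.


A_flanges = 2 * 297 * 16 = 9504 mm^2
A_web = (619 - 2 * 16) * 9 = 5283 mm^2
A_total = 9504 + 5283 = 14787 mm^2 = 0.014787 m^2
Weight = rho * A = 7850 * 0.014787 = 116.078 kg/m

116.078 kg/m


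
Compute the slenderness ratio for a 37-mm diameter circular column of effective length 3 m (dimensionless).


Radius of gyration r = d / 4 = 37 / 4 = 9.25 mm
L_eff = 3000.0 mm
Slenderness ratio = L / r = 3000.0 / 9.25 = 324.32 (dimensionless)

324.32 (dimensionless)


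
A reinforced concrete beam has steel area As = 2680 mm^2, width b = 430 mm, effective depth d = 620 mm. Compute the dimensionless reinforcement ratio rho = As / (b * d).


rho = As / (b * d)
= 2680 / (430 * 620)
= 2680 / 266600
= 0.010053 (dimensionless)

0.010053 (dimensionless)


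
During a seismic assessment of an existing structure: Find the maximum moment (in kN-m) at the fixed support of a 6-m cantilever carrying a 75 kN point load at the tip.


For a cantilever with a point load at the free end:
M_max = P * L = 75 * 6 = 450 kN-m

450 kN-m


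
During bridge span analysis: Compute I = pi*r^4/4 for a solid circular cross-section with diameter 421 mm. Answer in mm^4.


r = d / 2 = 421 / 2 = 210.5 mm
I = pi * r^4 / 4 = pi * 210.5^4 / 4
= 1542049383.54 mm^4

1542049383.54 mm^4


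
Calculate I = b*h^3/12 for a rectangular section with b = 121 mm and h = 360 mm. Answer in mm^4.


I = b * h^3 / 12
= 121 * 360^3 / 12
= 121 * 46656000 / 12
= 470448000.0 mm^4

470448000.0 mm^4


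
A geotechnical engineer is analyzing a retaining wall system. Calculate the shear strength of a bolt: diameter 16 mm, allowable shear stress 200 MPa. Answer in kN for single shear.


A = pi * d^2 / 4 = pi * 16^2 / 4 = 201.0619 mm^2
V = f_v * A / 1000 = 200 * 201.0619 / 1000
= 40.2124 kN

40.2124 kN


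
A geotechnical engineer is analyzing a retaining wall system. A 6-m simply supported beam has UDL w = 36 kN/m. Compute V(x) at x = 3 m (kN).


R_A = w * L / 2 = 36 * 6 / 2 = 108.0 kN
V(x) = R_A - w * x = 108.0 - 36 * 3
= 0.0 kN

0.0 kN


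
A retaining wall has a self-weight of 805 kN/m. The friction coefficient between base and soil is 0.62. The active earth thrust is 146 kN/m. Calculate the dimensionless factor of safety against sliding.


Resisting force = mu * W = 0.62 * 805 = 499.1 kN/m
FOS = Resisting / Driving = 499.1 / 146
= 3.4185 (dimensionless)

3.4185 (dimensionless)


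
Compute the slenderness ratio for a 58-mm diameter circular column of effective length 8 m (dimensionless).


Radius of gyration r = d / 4 = 58 / 4 = 14.5 mm
L_eff = 8000.0 mm
Slenderness ratio = L / r = 8000.0 / 14.5 = 551.72 (dimensionless)

551.72 (dimensionless)


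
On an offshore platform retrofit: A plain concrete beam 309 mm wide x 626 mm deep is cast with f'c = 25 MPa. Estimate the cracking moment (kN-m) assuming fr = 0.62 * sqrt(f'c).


fr = 0.62 * sqrt(25) = 0.62 * 5.0 = 3.1 MPa
I = 309 * 626^3 / 12 = 6316845182.0 mm^4
y_t = 313.0 mm
M_cr = fr * I / y_t = 3.1 * 6316845182.0 / 313.0 N-mm
= 62.563 kN-m

62.563 kN-m


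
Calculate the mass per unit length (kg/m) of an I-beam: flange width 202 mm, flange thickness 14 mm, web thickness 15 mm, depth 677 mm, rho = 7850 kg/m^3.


A_flanges = 2 * 202 * 14 = 5656 mm^2
A_web = (677 - 2 * 14) * 15 = 9735 mm^2
A_total = 5656 + 9735 = 15391 mm^2 = 0.015391 m^2
Weight = rho * A = 7850 * 0.015391 = 120.8194 kg/m

120.8194 kg/m


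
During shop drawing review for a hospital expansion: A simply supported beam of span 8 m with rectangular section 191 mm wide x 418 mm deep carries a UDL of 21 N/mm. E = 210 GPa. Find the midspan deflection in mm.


I = 191 * 418^3 / 12 = 1162467892.67 mm^4
L = 8000.0 mm, w = 21 N/mm, E = 210000.0 MPa
delta = 5 * w * L^4 / (384 * E * I)
= 5 * 21 * 8000.0^4 / (384 * 210000.0 * 1162467892.67)
= 4.5879 mm

4.5879 mm


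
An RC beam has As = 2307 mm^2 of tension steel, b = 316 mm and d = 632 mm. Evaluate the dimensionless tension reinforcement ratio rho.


rho = As / (b * d)
= 2307 / (316 * 632)
= 2307 / 199712
= 0.011552 (dimensionless)

0.011552 (dimensionless)


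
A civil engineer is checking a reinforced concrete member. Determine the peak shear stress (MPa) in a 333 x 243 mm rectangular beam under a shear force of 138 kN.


A = b * h = 333 * 243 = 80919 mm^2
V = 138 kN = 138000.0 N
tau_max = 1.5 * V / A = 1.5 * 138000.0 / 80919
= 2.5581 MPa

2.5581 MPa


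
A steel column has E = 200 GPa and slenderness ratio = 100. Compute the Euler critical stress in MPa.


sigma_cr = pi^2 * E / lambda^2
= 9.8696 * 200000.0 / 100^2
= 9.8696 * 200000.0 / 10000
= 197.3921 MPa

197.3921 MPa


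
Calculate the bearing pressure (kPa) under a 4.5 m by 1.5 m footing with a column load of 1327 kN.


A = 4.5 * 1.5 = 6.75 m^2
q = P / A = 1327 / 6.75
= 196.5926 kPa

196.5926 kPa


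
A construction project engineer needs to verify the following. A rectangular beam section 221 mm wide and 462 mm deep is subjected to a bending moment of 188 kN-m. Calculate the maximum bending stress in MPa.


I = b * h^3 / 12 = 221 * 462^3 / 12 = 1816088274.0 mm^4
y = h / 2 = 462 / 2 = 231.0 mm
M = 188 kN-m = 188000000.0 N-mm
sigma = M * y / I = 188000000.0 * 231.0 / 1816088274.0
= 23.91 MPa

23.91 MPa


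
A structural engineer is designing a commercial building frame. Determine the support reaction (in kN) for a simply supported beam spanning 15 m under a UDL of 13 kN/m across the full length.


Total load = w * L = 13 * 15 = 195 kN
By symmetry, each reaction R = total / 2 = 195 / 2 = 97.5 kN

97.5 kN


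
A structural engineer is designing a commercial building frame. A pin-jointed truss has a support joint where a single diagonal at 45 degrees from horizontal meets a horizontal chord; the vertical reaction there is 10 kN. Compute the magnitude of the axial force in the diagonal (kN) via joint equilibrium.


At the joint, only the diagonal has a vertical component, so vertical equilibrium gives:
F * sin(45) = 10
F = 10 / sin(45)
= 10 / 0.707107
= 14.14 kN

14.14 kN


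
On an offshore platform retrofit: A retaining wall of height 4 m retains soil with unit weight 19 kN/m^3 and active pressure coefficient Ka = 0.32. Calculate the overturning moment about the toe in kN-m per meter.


Pa = 0.5 * Ka * gamma * H^2
= 0.5 * 0.32 * 19 * 4^2
= 48.64 kN/m
Arm = H / 3 = 4 / 3 = 1.3333 m
Mo = Pa * arm = Pa * H / 3 = 48.64 * 4 / 3 = 64.8533 kN-m/m

64.8533 kN-m/m


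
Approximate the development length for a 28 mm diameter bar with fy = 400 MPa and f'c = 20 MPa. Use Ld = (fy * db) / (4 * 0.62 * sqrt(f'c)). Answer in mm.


Ld = (fy * db) / (4 * 0.62 * sqrt(f'c))
= (400 * 28) / (4 * 0.62 * sqrt(20))
= 11200 / 11.0909
= 1009.84 mm

1009.84 mm


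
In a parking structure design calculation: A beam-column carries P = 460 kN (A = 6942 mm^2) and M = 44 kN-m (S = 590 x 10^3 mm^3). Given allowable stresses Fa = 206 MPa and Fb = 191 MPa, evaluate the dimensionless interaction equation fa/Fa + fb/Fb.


f_a = P / A = 460000.0 / 6942 = 66.2633 MPa
f_b = M / S = 44000000.0 / 590000.0 = 74.5763 MPa
Ratio = f_a / Fa + f_b / Fb
= 66.2633 / 206 + 74.5763 / 191
= 0.7121 (dimensionless)

0.7121 (dimensionless)


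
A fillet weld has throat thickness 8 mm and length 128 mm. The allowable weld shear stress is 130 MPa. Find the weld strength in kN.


Strength = throat * length * allowable stress
= 8 * 128 * 130 N
= 133120 N
= 133.12 kN

133.12 kN


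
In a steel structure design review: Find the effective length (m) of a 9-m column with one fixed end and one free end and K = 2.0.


L_eff = K * L
= 2.0 * 9
= 18.0 m

18.0 m


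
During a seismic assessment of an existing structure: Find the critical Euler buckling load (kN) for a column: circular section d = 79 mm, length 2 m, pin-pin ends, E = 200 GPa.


I = pi * d^4 / 64 = 1911957.63 mm^4
L = 2000.0 mm
P_cr = pi^2 * E * I / L^2
= 9.8696 * 200000.0 * 1911957.63 / 2000.0^2
= 943513.27 N = 943.5133 kN

943.5133 kN


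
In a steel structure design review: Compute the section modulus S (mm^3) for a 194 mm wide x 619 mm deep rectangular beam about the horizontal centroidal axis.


S = b * h^2 / 6
= 194 * 619^2 / 6
= 194 * 383161 / 6
= 12388872.33 mm^3

12388872.33 mm^3


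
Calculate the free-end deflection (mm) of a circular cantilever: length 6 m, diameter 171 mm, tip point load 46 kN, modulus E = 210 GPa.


I = pi * d^4 / 64 = pi * 171^4 / 64 = 41971485.48 mm^4
L = 6000.0 mm, P = 46000.0 N, E = 210000.0 MPa
delta = P * L^3 / (3 * E * I)
= 46000.0 * 6000.0^3 / (3 * 210000.0 * 41971485.48)
= 375.7653 mm

375.7653 mm


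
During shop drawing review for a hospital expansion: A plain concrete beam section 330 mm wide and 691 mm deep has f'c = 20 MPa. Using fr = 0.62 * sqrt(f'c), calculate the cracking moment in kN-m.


fr = 0.62 * sqrt(20) = 0.62 * 4.4721 = 2.7727 MPa
I = 330 * 691^3 / 12 = 9073332702.5 mm^4
y_t = 345.5 mm
M_cr = fr * I / y_t = 2.7727 * 9073332702.5 / 345.5 N-mm
= 72.8158 kN-m

72.8158 kN-m


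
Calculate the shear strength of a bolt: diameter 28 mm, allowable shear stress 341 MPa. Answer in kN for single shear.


A = pi * d^2 / 4 = pi * 28^2 / 4 = 615.7522 mm^2
V = f_v * A / 1000 = 341 * 615.7522 / 1000
= 209.9715 kN

209.9715 kN


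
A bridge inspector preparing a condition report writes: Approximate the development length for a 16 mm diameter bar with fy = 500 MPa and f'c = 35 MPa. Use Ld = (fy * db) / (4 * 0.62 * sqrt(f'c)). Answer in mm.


Ld = (fy * db) / (4 * 0.62 * sqrt(f'c))
= (500 * 16) / (4 * 0.62 * sqrt(35))
= 8000 / 14.6719
= 545.26 mm

545.26 mm


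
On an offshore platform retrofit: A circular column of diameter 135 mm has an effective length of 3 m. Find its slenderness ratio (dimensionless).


Radius of gyration r = d / 4 = 135 / 4 = 33.75 mm
L_eff = 3000.0 mm
Slenderness ratio = L / r = 3000.0 / 33.75 = 88.89 (dimensionless)

88.89 (dimensionless)


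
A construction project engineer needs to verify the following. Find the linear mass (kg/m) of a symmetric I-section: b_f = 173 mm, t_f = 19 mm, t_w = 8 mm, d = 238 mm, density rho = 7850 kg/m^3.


A_flanges = 2 * 173 * 19 = 6574 mm^2
A_web = (238 - 2 * 19) * 8 = 1600 mm^2
A_total = 6574 + 1600 = 8174 mm^2 = 0.008174 m^2
Weight = rho * A = 7850 * 0.008174 = 64.1659 kg/m

64.1659 kg/m


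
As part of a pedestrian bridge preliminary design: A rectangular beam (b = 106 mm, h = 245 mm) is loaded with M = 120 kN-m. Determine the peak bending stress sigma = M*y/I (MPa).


I = b * h^3 / 12 = 106 * 245^3 / 12 = 129904104.17 mm^4
y = h / 2 = 245 / 2 = 122.5 mm
M = 120 kN-m = 120000000.0 N-mm
sigma = M * y / I = 120000000.0 * 122.5 / 129904104.17
= 113.16 MPa

113.16 MPa


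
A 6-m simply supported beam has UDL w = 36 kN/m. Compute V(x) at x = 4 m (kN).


R_A = w * L / 2 = 36 * 6 / 2 = 108.0 kN
V(x) = R_A - w * x = 108.0 - 36 * 4
= -36.0 kN

-36.0 kN


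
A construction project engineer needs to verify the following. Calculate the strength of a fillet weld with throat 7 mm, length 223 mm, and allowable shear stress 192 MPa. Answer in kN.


Strength = throat * length * allowable stress
= 7 * 223 * 192 N
= 299712 N
= 299.71 kN

299.71 kN


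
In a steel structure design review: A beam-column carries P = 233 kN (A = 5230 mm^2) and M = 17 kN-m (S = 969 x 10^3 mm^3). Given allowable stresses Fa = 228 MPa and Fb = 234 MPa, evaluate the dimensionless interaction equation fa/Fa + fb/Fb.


f_a = P / A = 233000.0 / 5230 = 44.5507 MPa
f_b = M / S = 17000000.0 / 969000.0 = 17.5439 MPa
Ratio = f_a / Fa + f_b / Fb
= 44.5507 / 228 + 17.5439 / 234
= 0.2704 (dimensionless)

0.2704 (dimensionless)


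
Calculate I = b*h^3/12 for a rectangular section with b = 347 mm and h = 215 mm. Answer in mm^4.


I = b * h^3 / 12
= 347 * 215^3 / 12
= 347 * 9938375 / 12
= 287384677.08 mm^4

287384677.08 mm^4


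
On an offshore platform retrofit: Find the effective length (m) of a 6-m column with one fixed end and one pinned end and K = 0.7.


L_eff = K * L
= 0.7 * 6
= 4.2 m

4.2 m


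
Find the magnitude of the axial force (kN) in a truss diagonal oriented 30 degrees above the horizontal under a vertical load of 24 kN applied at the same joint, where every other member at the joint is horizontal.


At the joint, only the diagonal has a vertical component, so vertical equilibrium gives:
F * sin(30) = 24
F = 24 / sin(30)
= 24 / 0.5
= 48.0 kN

48.0 kN


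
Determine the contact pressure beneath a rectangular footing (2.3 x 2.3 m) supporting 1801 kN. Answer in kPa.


A = 2.3 * 2.3 = 5.29 m^2
q = P / A = 1801 / 5.29
= 340.4537 kPa

340.4537 kPa


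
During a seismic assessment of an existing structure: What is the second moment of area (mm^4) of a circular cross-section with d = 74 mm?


r = d / 2 = 74 / 2 = 37.0 mm
I = pi * r^4 / 4 = pi * 37.0^4 / 4
= 1471962.61 mm^4

1471962.61 mm^4


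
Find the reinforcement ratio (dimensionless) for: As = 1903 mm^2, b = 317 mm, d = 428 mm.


rho = As / (b * d)
= 1903 / (317 * 428)
= 1903 / 135676
= 0.014026 (dimensionless)

0.014026 (dimensionless)


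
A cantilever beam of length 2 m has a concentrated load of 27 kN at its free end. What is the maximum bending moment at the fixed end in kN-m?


For a cantilever with a point load at the free end:
M_max = P * L = 27 * 2 = 54 kN-m

54 kN-m


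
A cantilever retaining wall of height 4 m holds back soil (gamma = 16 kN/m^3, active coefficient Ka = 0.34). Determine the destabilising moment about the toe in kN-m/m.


Pa = 0.5 * Ka * gamma * H^2
= 0.5 * 0.34 * 16 * 4^2
= 43.52 kN/m
Arm = H / 3 = 4 / 3 = 1.3333 m
Mo = Pa * arm = Pa * H / 3 = 43.52 * 4 / 3 = 58.0267 kN-m/m

58.0267 kN-m/m


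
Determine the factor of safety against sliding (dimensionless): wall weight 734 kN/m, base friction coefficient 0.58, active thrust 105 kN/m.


Resisting force = mu * W = 0.58 * 734 = 425.72 kN/m
FOS = Resisting / Driving = 425.72 / 105
= 4.0545 (dimensionless)

4.0545 (dimensionless)


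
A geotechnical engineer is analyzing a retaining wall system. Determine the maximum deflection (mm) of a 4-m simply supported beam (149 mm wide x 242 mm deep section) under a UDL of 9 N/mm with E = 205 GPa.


I = 149 * 242^3 / 12 = 175975059.33 mm^4
L = 4000.0 mm, w = 9 N/mm, E = 205000.0 MPa
delta = 5 * w * L^4 / (384 * E * I)
= 5 * 9 * 4000.0^4 / (384 * 205000.0 * 175975059.33)
= 0.8316 mm

0.8316 mm


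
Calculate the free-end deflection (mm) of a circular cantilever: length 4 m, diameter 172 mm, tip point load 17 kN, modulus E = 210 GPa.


I = pi * d^4 / 64 = pi * 172^4 / 64 = 42961920.42 mm^4
L = 4000.0 mm, P = 17000.0 N, E = 210000.0 MPa
delta = P * L^3 / (3 * E * I)
= 17000.0 * 4000.0^3 / (3 * 210000.0 * 42961920.42)
= 40.198 mm

40.198 mm


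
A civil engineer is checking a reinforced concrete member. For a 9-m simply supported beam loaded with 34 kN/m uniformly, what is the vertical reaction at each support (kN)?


Total load = w * L = 34 * 9 = 306 kN
By symmetry, each reaction R = total / 2 = 306 / 2 = 153.0 kN

153.0 kN


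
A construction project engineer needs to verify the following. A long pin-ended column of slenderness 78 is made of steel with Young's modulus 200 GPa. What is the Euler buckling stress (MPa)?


sigma_cr = pi^2 * E / lambda^2
= 9.8696 * 200000.0 / 78^2
= 9.8696 * 200000.0 / 6084
= 324.4446 MPa

324.4446 MPa


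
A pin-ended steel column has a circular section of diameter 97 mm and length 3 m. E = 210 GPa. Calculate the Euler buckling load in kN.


I = pi * d^4 / 64 = 4345670.92 mm^4
L = 3000.0 mm
P_cr = pi^2 * E * I / L^2
= 9.8696 * 210000.0 * 4345670.92 / 3000.0^2
= 1000767.9 N = 1000.7679 kN

1000.7679 kN


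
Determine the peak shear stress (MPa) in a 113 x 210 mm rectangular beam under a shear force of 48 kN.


A = b * h = 113 * 210 = 23730 mm^2
V = 48 kN = 48000.0 N
tau_max = 1.5 * V / A = 1.5 * 48000.0 / 23730
= 3.0341 MPa

3.0341 MPa


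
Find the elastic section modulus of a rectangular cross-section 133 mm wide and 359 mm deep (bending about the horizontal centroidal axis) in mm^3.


S = b * h^2 / 6
= 133 * 359^2 / 6
= 133 * 128881 / 6
= 2856862.17 mm^3

2856862.17 mm^3


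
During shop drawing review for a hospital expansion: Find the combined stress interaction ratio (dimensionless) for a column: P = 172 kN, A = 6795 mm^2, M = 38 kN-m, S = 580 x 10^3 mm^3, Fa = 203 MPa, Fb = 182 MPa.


f_a = P / A = 172000.0 / 6795 = 25.3127 MPa
f_b = M / S = 38000000.0 / 580000.0 = 65.5172 MPa
Ratio = f_a / Fa + f_b / Fb
= 25.3127 / 203 + 65.5172 / 182
= 0.4847 (dimensionless)

0.4847 (dimensionless)


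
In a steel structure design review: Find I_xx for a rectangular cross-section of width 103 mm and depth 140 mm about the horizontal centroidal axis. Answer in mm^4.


I = b * h^3 / 12
= 103 * 140^3 / 12
= 103 * 2744000 / 12
= 23552666.67 mm^4

23552666.67 mm^4


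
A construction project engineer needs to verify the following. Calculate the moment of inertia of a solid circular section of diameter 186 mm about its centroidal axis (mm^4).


r = d / 2 = 186 / 2 = 93.0 mm
I = pi * r^4 / 4 = pi * 93.0^4 / 4
= 58751867.48 mm^4

58751867.48 mm^4


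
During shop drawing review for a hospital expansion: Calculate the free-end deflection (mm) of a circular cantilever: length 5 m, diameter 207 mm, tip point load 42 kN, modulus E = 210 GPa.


I = pi * d^4 / 64 = pi * 207^4 / 64 = 90126245.71 mm^4
L = 5000.0 mm, P = 42000.0 N, E = 210000.0 MPa
delta = P * L^3 / (3 * E * I)
= 42000.0 * 5000.0^3 / (3 * 210000.0 * 90126245.71)
= 92.4629 mm

92.4629 mm


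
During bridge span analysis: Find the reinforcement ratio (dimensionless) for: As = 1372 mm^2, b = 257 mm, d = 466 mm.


rho = As / (b * d)
= 1372 / (257 * 466)
= 1372 / 119762
= 0.011456 (dimensionless)

0.011456 (dimensionless)


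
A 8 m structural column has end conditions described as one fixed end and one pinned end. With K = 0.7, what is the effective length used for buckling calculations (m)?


L_eff = K * L
= 0.7 * 8
= 5.6 m

5.6 m


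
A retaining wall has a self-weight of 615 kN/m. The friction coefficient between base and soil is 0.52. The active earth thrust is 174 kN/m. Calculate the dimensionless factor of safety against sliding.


Resisting force = mu * W = 0.52 * 615 = 319.8 kN/m
FOS = Resisting / Driving = 319.8 / 174
= 1.8379 (dimensionless)

1.8379 (dimensionless)


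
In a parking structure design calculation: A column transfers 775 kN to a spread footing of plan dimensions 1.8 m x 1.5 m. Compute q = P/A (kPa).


A = 1.8 * 1.5 = 2.7 m^2
q = P / A = 775 / 2.7
= 287.037 kPa

287.037 kPa


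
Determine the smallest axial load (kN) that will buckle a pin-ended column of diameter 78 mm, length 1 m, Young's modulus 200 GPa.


I = pi * d^4 / 64 = 1816972.31 mm^4
L = 1000.0 mm
P_cr = pi^2 * E * I / L^2
= 9.8696 * 200000.0 * 1816972.31 / 1000.0^2
= 3586559.59 N = 3586.5596 kN

3586.5596 kN


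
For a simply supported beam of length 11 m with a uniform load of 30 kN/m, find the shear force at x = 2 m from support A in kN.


R_A = w * L / 2 = 30 * 11 / 2 = 165.0 kN
V(x) = R_A - w * x = 165.0 - 30 * 2
= 105.0 kN

105.0 kN


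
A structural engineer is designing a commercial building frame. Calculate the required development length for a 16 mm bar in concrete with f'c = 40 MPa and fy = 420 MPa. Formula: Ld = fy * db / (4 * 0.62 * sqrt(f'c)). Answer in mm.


Ld = (fy * db) / (4 * 0.62 * sqrt(f'c))
= (420 * 16) / (4 * 0.62 * sqrt(40))
= 6720 / 15.6849
= 428.44 mm

428.44 mm


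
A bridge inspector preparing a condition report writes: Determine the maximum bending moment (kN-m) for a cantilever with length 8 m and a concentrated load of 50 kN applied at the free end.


For a cantilever with a point load at the free end:
M_max = P * L = 50 * 8 = 400 kN-m

400 kN-m


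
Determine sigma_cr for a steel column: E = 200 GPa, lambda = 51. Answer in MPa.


sigma_cr = pi^2 * E / lambda^2
= 9.8696 * 200000.0 / 51^2
= 9.8696 * 200000.0 / 2601
= 758.9085 MPa

758.9085 MPa


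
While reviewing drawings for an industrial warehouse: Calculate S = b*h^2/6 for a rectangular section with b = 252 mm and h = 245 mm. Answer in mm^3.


S = b * h^2 / 6
= 252 * 245^2 / 6
= 252 * 60025 / 6
= 2521050.0 mm^3

2521050.0 mm^3


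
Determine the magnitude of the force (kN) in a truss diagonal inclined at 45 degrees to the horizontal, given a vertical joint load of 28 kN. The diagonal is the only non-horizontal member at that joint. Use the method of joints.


At the joint, only the diagonal has a vertical component, so vertical equilibrium gives:
F * sin(45) = 28
F = 28 / sin(45)
= 28 / 0.707107
= 39.6 kN

39.6 kN


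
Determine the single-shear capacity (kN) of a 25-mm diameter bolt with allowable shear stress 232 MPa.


A = pi * d^2 / 4 = pi * 25^2 / 4 = 490.8739 mm^2
V = f_v * A / 1000 = 232 * 490.8739 / 1000
= 113.8827 kN

113.8827 kN


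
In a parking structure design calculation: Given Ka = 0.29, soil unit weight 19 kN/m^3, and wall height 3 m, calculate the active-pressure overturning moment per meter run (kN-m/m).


Pa = 0.5 * Ka * gamma * H^2
= 0.5 * 0.29 * 19 * 3^2
= 24.795 kN/m
Arm = H / 3 = 3 / 3 = 1.0 m
Mo = Pa * arm = Pa * H / 3 = 24.795 * 3 / 3 = 24.795 kN-m/m

24.795 kN-m/m


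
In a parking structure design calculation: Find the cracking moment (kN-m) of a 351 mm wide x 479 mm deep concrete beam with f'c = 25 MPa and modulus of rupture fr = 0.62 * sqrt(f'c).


fr = 0.62 * sqrt(25) = 0.62 * 5.0 = 3.1 MPa
I = 351 * 479^3 / 12 = 3214640490.75 mm^4
y_t = 239.5 mm
M_cr = fr * I / y_t = 3.1 * 3214640490.75 / 239.5 N-mm
= 41.6091 kN-m

41.6091 kN-m


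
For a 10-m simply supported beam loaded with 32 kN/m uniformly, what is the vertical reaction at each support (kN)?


Total load = w * L = 32 * 10 = 320 kN
By symmetry, each reaction R = total / 2 = 320 / 2 = 160.0 kN

160.0 kN


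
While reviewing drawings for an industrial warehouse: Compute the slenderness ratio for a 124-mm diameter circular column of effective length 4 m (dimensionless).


Radius of gyration r = d / 4 = 124 / 4 = 31.0 mm
L_eff = 4000.0 mm
Slenderness ratio = L / r = 4000.0 / 31.0 = 129.03 (dimensionless)

129.03 (dimensionless)


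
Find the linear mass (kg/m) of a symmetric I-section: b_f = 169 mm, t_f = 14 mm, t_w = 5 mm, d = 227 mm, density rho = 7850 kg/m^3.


A_flanges = 2 * 169 * 14 = 4732 mm^2
A_web = (227 - 2 * 14) * 5 = 995 mm^2
A_total = 4732 + 995 = 5727 mm^2 = 0.005727 m^2
Weight = rho * A = 7850 * 0.005727 = 44.9569 kg/m

44.9569 kg/m


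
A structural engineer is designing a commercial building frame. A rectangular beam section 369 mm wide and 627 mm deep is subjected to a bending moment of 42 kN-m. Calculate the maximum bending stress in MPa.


I = b * h^3 / 12 = 369 * 627^3 / 12 = 7579625402.25 mm^4
y = h / 2 = 627 / 2 = 313.5 mm
M = 42 kN-m = 42000000.0 N-mm
sigma = M * y / I = 42000000.0 * 313.5 / 7579625402.25
= 1.74 MPa

1.74 MPa
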